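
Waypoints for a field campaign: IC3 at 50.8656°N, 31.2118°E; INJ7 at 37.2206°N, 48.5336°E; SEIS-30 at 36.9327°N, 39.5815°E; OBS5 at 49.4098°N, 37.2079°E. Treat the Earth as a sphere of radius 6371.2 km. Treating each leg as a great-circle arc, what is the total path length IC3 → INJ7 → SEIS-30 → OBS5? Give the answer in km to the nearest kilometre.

IC3→INJ7: c = 0.320803 rad, d = 2043.90 km
INJ7→SEIS-30: c = 0.124711 rad, d = 794.56 km
SEIS-30→OBS5: c = 0.219822 rad, d = 1400.53 km
Total = 2043.90 + 794.56 + 1400.53 = 4238.99 km

4239 km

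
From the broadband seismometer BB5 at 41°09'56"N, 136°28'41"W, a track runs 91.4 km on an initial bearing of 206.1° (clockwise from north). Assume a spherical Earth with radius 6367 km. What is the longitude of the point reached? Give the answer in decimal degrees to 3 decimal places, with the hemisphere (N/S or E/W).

136.953°W

BB5: φ = +41.16556°, λ = -136.47806°
δ = d/R = 91.4/6367 = 0.014355 rad
φ₂ = arcsin(sin φ₁ cos δ + cos φ₁ sin δ cos θ)
   = arcsin(0.65824·0.99990 + 0.75281·0.01435·-0.89803) = 40.42595°
λ₂ = λ₁ + atan2(sin θ sin δ cos φ₁, cos δ − sin φ₁ sin φ₂) = -136.95338°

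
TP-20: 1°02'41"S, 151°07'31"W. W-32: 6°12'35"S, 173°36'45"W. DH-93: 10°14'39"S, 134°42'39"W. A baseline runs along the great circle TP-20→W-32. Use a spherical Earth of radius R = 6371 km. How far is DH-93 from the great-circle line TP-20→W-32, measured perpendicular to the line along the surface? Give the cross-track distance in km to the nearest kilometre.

TP-20: φ = -1.04472°, λ = -151.12528°
W-32: φ = -6.20972°, λ = -173.61250°
DH-93: φ = -10.24417°, λ = -134.71083°
δ₁₃ = central angle TP-20→DH-93 = 0.326917 rad  (haversine)
θ₁₃ = bearing TP-20→DH-93 = 120.008°,  θ₁₂ = bearing TP-20→W-32 = 256.483°
dₓₜ = R·arcsin(sin δ₁₃ · sin(θ₁₃ − θ₁₂)) = 6371·arcsin(0.32112·sin(-136.475°)) = -1420.685 km
|dₓₜ| = 1420.685 km

1421 km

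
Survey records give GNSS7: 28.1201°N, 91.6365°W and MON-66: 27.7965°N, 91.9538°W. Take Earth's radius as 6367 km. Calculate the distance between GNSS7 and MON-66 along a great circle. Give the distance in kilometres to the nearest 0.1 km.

Δφ = -0.3236°,  Δλ = -0.3173°
a = sin²(Δφ/2) + cos φ₁ cos φ₂ sin²(Δλ/2) = 0.000014
c = 2·arcsin(√a) = 0.007472 rad = 0.4281°
d = R·c = 6367 × 0.007472 = 47.6 km

47.6 km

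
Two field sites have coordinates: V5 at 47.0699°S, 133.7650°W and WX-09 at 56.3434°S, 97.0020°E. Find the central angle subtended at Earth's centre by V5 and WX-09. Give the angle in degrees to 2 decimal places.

Δφ = -9.2735°,  Δλ = -129.2330°
a = sin²(Δφ/2) + cos φ₁ cos φ₂ sin²(Δλ/2) = 0.314647
c = 2·arcsin(√a) = 1.191027 rad = 68.2408°

68.24°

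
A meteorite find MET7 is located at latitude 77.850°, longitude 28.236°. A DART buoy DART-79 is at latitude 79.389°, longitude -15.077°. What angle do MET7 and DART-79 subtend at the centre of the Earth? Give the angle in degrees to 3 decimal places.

Δφ = 1.5390°,  Δλ = -43.3130°
a = sin²(Δφ/2) + cos φ₁ cos φ₂ sin²(Δλ/2) = 0.005459
c = 2·arcsin(√a) = 0.147900 rad = 8.4740°

8.474°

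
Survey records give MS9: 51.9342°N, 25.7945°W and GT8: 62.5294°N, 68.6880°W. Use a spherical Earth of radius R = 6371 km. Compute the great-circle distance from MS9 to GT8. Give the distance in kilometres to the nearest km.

2771 km

Δφ = 10.5952°,  Δλ = -42.8935°
a = sin²(Δφ/2) + cos φ₁ cos φ₂ sin²(Δλ/2) = 0.046548
c = 2·arcsin(√a) = 0.434921 rad = 24.9192°
d = R·c = 6371 × 0.434921 = 2770.9 km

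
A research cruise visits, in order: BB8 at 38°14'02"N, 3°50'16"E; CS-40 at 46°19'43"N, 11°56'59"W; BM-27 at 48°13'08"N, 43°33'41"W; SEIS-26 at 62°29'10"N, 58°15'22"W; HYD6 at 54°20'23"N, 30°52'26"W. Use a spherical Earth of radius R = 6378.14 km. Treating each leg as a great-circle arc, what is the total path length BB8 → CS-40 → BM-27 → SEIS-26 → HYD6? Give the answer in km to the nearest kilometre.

BB8: φ = +38.23389°, λ = +3.83778°
CS-40: φ = +46.32861°, λ = -11.94972°
BM-27: φ = +48.21889°, λ = -43.56139°
SEIS-26: φ = +62.48611°, λ = -58.25611°
HYD6: φ = +54.33972°, λ = -30.87389°
BB8→CS-40: c = 0.247304 rad, d = 1577.34 km
CS-40→BM-27: c = 0.373137 rad, d = 2379.92 km
BM-27→SEIS-26: c = 0.287029 rad, d = 1830.71 km
SEIS-26→HYD6: c = 0.284740 rad, d = 1816.11 km
Total = 1577.34 + 2379.92 + 1830.71 + 1816.11 = 7604.08 km

7604 km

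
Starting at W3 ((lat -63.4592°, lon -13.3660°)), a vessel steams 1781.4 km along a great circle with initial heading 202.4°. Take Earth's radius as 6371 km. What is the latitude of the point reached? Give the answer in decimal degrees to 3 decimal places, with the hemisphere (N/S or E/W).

76.877°S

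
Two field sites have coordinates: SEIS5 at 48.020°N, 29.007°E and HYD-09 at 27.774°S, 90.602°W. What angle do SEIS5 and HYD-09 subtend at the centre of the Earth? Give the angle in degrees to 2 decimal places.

Δφ = -75.7940°,  Δλ = -119.6090°
a = sin²(Δφ/2) + cos φ₁ cos φ₂ sin²(Δλ/2) = 0.819402
c = 2·arcsin(√a) = 2.263740 rad = 129.7028°

129.70°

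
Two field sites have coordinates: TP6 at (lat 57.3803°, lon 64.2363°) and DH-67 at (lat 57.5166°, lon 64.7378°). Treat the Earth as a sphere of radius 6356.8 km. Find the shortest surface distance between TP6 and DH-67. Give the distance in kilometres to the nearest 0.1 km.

Δφ = 0.1363°,  Δλ = 0.5015°
a = sin²(Δφ/2) + cos φ₁ cos φ₂ sin²(Δλ/2) = 0.000007
c = 2·arcsin(√a) = 0.005276 rad = 0.3023°
d = R·c = 6356.8 × 0.005276 = 33.5 km

33.5 km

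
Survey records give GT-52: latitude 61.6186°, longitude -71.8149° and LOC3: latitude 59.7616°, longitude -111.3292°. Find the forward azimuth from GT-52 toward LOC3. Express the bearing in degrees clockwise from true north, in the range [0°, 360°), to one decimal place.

282.1°

Δλ = -39.5143°
y = sin Δλ · cos φ₂ = -0.320425
x = cos φ₁ sin φ₂ − sin φ₁ cos φ₂ cos Δλ = 0.068851
θ = atan2(y, x) = -77.8730° → 282.1270° (mod 360°)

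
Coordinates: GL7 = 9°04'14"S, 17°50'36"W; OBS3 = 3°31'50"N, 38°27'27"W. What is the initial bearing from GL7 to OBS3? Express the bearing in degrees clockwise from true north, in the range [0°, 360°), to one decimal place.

300.6°

GL7: φ = -9.07056°, λ = -17.84333°
OBS3: φ = +3.53056°, λ = -38.45750°
Δλ = -20.6142°
y = sin Δλ · cos φ₂ = -0.351405
x = cos φ₁ sin φ₂ − sin φ₁ cos φ₂ cos Δλ = 0.208087
θ = atan2(y, x) = -59.3677° → 300.6323° (mod 360°)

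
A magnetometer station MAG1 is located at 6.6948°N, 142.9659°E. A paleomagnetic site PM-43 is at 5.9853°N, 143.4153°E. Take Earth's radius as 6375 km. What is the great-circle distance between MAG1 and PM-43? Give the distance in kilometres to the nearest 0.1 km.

93.3 km

Δφ = -0.7095°,  Δλ = 0.4494°
a = sin²(Δφ/2) + cos φ₁ cos φ₂ sin²(Δλ/2) = 0.000054
c = 2·arcsin(√a) = 0.014633 rad = 0.8384°
d = R·c = 6375 × 0.014633 = 93.3 km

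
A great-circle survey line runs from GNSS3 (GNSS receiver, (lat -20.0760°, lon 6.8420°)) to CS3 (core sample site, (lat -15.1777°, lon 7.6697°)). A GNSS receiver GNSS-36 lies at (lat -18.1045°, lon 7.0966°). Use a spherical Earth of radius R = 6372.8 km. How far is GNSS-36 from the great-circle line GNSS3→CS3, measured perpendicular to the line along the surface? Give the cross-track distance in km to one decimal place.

δ₁₃ = central angle GNSS3→GNSS-36 = 0.034664 rad  (haversine)
θ₁₃ = bearing GNSS3→GNSS-36 = 7.000°,  θ₁₂ = bearing GNSS3→CS3 = 9.277°
dₓₜ = R·arcsin(sin δ₁₃ · sin(θ₁₃ − θ₁₂)) = 6372.8·arcsin(0.03466·sin(-2.277°)) = -8.775 km
|dₓₜ| = 8.775 km

8.8 km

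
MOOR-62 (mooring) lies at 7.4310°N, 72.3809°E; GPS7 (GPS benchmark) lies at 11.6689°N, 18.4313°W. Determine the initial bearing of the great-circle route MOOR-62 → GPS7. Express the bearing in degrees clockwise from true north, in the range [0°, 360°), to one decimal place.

281.7°

Δλ = -90.8122°
y = sin Δλ · cos φ₂ = -0.979234
x = cos φ₁ sin φ₂ − sin φ₁ cos φ₂ cos Δλ = 0.202352
θ = atan2(y, x) = -78.3245° → 281.6755° (mod 360°)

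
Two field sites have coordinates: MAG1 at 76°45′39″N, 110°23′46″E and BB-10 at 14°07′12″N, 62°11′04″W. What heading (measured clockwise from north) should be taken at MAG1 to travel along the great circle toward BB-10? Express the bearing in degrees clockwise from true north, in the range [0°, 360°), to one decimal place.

MAG1: φ = +76.76083°, λ = +110.39611°
BB-10: φ = +14.12000°, λ = -62.18444°
Δλ = -172.5806°
y = sin Δλ · cos φ₂ = -0.125231
x = cos φ₁ sin φ₂ − sin φ₁ cos φ₂ cos Δλ = 0.991978
θ = atan2(y, x) = -7.1951° → 352.8049° (mod 360°)

352.8°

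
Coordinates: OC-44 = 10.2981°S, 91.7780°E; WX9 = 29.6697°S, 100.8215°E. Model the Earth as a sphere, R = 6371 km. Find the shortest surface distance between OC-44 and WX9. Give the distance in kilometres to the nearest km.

Δφ = -19.3716°,  Δλ = 9.0435°
a = sin²(Δφ/2) + cos φ₁ cos φ₂ sin²(Δλ/2) = 0.033620
c = 2·arcsin(√a) = 0.368801 rad = 21.1307°
d = R·c = 6371 × 0.368801 = 2349.6 km

2350 km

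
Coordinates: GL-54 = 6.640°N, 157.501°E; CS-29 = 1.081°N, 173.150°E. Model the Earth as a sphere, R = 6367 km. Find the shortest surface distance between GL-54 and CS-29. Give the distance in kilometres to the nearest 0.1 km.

1841.1 km

Δφ = -5.5590°,  Δλ = 15.6490°
a = sin²(Δφ/2) + cos φ₁ cos φ₂ sin²(Δλ/2) = 0.020758
c = 2·arcsin(√a) = 0.289158 rad = 16.5675°
d = R·c = 6367 × 0.289158 = 1841.1 km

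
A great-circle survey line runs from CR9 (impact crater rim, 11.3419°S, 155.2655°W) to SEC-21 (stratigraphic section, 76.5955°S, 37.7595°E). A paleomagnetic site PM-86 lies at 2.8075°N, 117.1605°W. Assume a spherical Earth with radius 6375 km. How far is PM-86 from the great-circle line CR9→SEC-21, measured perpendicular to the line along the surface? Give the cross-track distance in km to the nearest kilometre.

4142 km

δ₁₃ = central angle CR9→PM-86 = 0.706012 rad  (haversine)
θ₁₃ = bearing CR9→PM-86 = 71.805°,  θ₁₂ = bearing CR9→SEC-21 = 182.996°
dₓₜ = R·arcsin(sin δ₁₃ · sin(θ₁₃ − θ₁₂)) = 6375·arcsin(0.64880·sin(-111.191°)) = -4141.710 km
|dₓₜ| = 4141.710 km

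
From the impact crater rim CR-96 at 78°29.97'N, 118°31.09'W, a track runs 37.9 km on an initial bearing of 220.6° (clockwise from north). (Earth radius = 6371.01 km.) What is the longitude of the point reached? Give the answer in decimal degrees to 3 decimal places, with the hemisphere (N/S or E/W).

119.606°W

CR-96: φ = +78.49950°, λ = -118.51817°
δ = d/R = 37.9/6371.01 = 0.005949 rad
φ₂ = arcsin(sin φ₁ cos δ + cos φ₁ sin δ cos θ)
   = arcsin(0.97992·0.99998 + 0.19938·0.00595·-0.75927) = 78.23864°
λ₂ = λ₁ + atan2(sin θ sin δ cos φ₁, cos δ − sin φ₁ sin φ₂) = -119.60641°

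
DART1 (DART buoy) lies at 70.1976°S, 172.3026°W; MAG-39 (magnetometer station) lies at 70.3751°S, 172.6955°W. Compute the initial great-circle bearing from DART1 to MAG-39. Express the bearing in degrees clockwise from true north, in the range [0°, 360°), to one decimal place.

Δλ = -0.3929°
y = sin Δλ · cos φ₂ = -0.002303
x = cos φ₁ sin φ₂ − sin φ₁ cos φ₂ cos Δλ = -0.003105
θ = atan2(y, x) = -143.4374° → 216.5626° (mod 360°)

216.6°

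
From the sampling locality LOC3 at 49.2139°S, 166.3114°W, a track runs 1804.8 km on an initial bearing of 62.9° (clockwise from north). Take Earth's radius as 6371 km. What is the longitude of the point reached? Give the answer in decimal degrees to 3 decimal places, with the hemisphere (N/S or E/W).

δ = d/R = 1804.8/6371 = 0.283284 rad
φ₂ = arcsin(sin φ₁ cos δ + cos φ₁ sin δ cos θ)
   = arcsin(-0.75715·0.96014 + 0.65324·0.27951·0.45554) = -40.07571°
λ₂ = λ₁ + atan2(sin θ sin δ cos φ₁, cos δ − sin φ₁ sin φ₂) = -147.33513°

147.335°W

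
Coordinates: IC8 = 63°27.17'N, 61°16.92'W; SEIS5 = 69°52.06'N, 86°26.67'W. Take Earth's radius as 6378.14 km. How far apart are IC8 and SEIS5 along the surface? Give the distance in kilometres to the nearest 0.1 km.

1305.0 km

IC8: φ = +63.45283°, λ = -61.28200°
SEIS5: φ = +69.86767°, λ = -86.44450°
Δφ = 6.4148°,  Δλ = -25.1625°
a = sin²(Δφ/2) + cos φ₁ cos φ₂ sin²(Δλ/2) = 0.010429
c = 2·arcsin(√a) = 0.204605 rad = 11.7230°
d = R·c = 6378.14 × 0.204605 = 1305.0 km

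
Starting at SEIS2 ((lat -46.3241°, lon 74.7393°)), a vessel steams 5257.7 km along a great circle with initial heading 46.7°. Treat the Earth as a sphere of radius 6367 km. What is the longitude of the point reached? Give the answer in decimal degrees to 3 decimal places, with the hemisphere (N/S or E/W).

δ = d/R = 5257.7/6367 = 0.825774 rad
φ₂ = arcsin(sin φ₁ cos δ + cos φ₁ sin δ cos θ)
   = arcsin(-0.72326·0.67799 + 0.69058·0.73507·0.68582) = -8.17644°
λ₂ = λ₁ + atan2(sin θ sin δ cos φ₁, cos δ − sin φ₁ sin φ₂) = 107.45423°

107.454°E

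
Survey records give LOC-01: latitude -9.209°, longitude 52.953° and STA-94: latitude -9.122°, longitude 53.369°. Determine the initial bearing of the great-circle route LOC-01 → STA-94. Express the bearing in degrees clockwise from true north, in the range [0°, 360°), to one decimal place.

Δλ = 0.4160°
y = sin Δλ · cos φ₂ = 0.007169
x = cos φ₁ sin φ₂ − sin φ₁ cos φ₂ cos Δλ = 0.001514
θ = atan2(y, x) = 78.0725° → 78.0725° (mod 360°)

78.1°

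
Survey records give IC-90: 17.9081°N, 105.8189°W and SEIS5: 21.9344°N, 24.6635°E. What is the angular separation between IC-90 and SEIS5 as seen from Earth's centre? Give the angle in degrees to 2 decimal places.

Δφ = 4.0263°,  Δλ = 130.4824°
a = sin²(Δφ/2) + cos φ₁ cos φ₂ sin²(Δλ/2) = 0.729090
c = 2·arcsin(√a) = 2.046743 rad = 117.2698°

117.27°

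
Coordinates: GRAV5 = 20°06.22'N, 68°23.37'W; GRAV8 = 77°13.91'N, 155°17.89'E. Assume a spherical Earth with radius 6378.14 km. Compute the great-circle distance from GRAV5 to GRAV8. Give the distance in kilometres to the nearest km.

8831 km

GRAV5: φ = +20.10367°, λ = -68.38950°
GRAV8: φ = +77.23183°, λ = +155.29817°
Δφ = 57.1282°,  Δλ = -136.3123°
a = sin²(Δφ/2) + cos φ₁ cos φ₂ sin²(Δλ/2) = 0.407428
c = 2·arcsin(√a) = 1.384578 rad = 79.3305°
d = R·c = 6378.14 × 1.384578 = 8831.0 km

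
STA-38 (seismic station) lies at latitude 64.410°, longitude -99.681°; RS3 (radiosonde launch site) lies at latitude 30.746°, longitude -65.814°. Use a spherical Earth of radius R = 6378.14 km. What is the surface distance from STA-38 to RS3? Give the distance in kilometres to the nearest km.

4420 km

Δφ = -33.6640°,  Δλ = 33.8670°
a = sin²(Δφ/2) + cos φ₁ cos φ₂ sin²(Δλ/2) = 0.115340
c = 2·arcsin(√a) = 0.693021 rad = 39.7072°
d = R·c = 6378.14 × 0.693021 = 4420.2 km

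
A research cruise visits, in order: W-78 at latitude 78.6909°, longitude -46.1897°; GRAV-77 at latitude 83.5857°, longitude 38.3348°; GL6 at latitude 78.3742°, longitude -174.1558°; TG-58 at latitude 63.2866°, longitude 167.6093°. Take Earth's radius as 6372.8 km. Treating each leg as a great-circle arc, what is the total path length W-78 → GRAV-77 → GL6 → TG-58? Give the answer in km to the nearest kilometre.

5102 km

W-78→GRAV-77: c = 0.217056 rad, d = 1383.26 km
GRAV-77→GL6: c = 0.303274 rad, d = 1932.71 km
GL6→TG-58: c = 0.280274 rad, d = 1786.13 km
Total = 1383.26 + 1932.71 + 1786.13 = 5102.09 km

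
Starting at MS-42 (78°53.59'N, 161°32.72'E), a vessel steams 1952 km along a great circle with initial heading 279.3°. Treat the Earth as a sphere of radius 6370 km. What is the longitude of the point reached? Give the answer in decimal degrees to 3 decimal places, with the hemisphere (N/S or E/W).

96.071°E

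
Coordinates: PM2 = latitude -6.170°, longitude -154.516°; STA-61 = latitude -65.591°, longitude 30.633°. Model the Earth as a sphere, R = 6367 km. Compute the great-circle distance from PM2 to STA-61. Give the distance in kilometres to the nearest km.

Δφ = -59.4210°,  Δλ = -174.8510°
a = sin²(Δφ/2) + cos φ₁ cos φ₂ sin²(Δλ/2) = 0.655662
c = 2·arcsin(√a) = 1.887382 rad = 108.1390°
d = R·c = 6367 × 1.887382 = 12017.0 km

12017 km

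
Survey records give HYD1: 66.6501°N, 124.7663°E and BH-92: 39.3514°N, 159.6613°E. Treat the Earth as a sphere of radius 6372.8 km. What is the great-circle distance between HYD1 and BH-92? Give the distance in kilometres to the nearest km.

Δφ = -27.2987°,  Δλ = 34.8950°
a = sin²(Δφ/2) + cos φ₁ cos φ₂ sin²(Δλ/2) = 0.083239
c = 2·arcsin(√a) = 0.585343 rad = 33.5377°
d = R·c = 6372.8 × 0.585343 = 3730.3 km

3730 km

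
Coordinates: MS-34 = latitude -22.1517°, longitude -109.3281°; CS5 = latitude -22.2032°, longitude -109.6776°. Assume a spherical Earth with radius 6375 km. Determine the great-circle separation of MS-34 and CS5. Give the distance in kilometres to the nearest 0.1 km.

36.5 km

Δφ = -0.0515°,  Δλ = -0.3495°
a = sin²(Δφ/2) + cos φ₁ cos φ₂ sin²(Δλ/2) = 0.000008
c = 2·arcsin(√a) = 0.005720 rad = 0.3277°
d = R·c = 6375 × 0.005720 = 36.5 km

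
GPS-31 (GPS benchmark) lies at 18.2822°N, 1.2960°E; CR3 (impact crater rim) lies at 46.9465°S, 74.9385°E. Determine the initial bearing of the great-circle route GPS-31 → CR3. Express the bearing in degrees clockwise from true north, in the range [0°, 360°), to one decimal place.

Δλ = 73.6425°
y = sin Δλ · cos φ₂ = 0.655048
x = cos φ₁ sin φ₂ − sin φ₁ cos φ₂ cos Δλ = -0.754145
θ = atan2(y, x) = 139.0225° → 139.0225° (mod 360°)

139.0°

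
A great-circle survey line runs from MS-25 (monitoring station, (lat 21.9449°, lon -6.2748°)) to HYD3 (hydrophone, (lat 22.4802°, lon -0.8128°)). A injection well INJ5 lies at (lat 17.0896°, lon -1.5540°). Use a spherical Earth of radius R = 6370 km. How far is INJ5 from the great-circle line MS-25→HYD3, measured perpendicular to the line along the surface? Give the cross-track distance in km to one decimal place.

589.9 km

δ₁₃ = central angle MS-25→INJ5 = 0.114920 rad  (haversine)
θ₁₃ = bearing MS-25→INJ5 = 136.683°,  θ₁₂ = bearing MS-25→HYD3 = 82.929°
dₓₜ = R·arcsin(sin δ₁₃ · sin(θ₁₃ − θ₁₂)) = 6370·arcsin(0.11467·sin(53.754°)) = 589.925 km
|dₓₜ| = 589.925 km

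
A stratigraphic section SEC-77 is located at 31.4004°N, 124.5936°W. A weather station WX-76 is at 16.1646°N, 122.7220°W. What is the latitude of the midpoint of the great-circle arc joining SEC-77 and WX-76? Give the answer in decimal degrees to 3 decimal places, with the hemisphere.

Bx = cos φ₂ cos Δλ = 0.959953,  By = cos φ₂ sin Δλ = 0.031369
φₘ = atan2(sin φ₁ + sin φ₂, √((cos φ₁ + Bx)² + By²)) = 23.78531°
λₘ = λ₁ + atan2(By, cos φ₁ + Bx) = -123.60264°

23.785°N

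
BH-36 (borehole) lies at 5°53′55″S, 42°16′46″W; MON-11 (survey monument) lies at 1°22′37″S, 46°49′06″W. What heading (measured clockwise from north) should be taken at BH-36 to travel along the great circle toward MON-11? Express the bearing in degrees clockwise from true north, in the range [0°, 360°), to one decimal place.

BH-36: φ = -5.89861°, λ = -42.27944°
MON-11: φ = -1.37694°, λ = -46.81833°
Δλ = -4.5389°
y = sin Δλ · cos φ₂ = -0.079113
x = cos φ₁ sin φ₂ − sin φ₁ cos φ₂ cos Δλ = 0.078514
θ = atan2(y, x) = -45.2177° → 314.7823° (mod 360°)

314.8°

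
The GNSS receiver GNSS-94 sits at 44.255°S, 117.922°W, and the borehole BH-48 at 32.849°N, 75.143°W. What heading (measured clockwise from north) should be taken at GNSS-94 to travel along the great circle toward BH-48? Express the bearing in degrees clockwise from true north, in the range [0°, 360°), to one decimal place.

34.9°

Δλ = 42.7790°
y = sin Δλ · cos φ₂ = 0.570575
x = cos φ₁ sin φ₂ − sin φ₁ cos φ₂ cos Δλ = 0.818817
θ = atan2(y, x) = 34.8699° → 34.8699° (mod 360°)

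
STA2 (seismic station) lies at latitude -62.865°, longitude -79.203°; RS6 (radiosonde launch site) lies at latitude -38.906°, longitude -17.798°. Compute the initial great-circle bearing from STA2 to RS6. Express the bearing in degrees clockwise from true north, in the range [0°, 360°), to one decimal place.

86.2°

Δλ = 61.4050°
y = sin Δλ · cos φ₂ = 0.683259
x = cos φ₁ sin φ₂ − sin φ₁ cos φ₂ cos Δλ = 0.045010
θ = atan2(y, x) = 86.2311° → 86.2311° (mod 360°)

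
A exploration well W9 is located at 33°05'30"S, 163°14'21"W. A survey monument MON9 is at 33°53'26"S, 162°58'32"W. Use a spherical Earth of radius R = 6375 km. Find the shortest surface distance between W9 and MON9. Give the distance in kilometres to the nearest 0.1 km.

W9: φ = -33.09167°, λ = -163.23917°
MON9: φ = -33.89056°, λ = -162.97556°
Δφ = -0.7989°,  Δλ = 0.2636°
a = sin²(Δφ/2) + cos φ₁ cos φ₂ sin²(Δλ/2) = 0.000052
c = 2·arcsin(√a) = 0.014462 rad = 0.8286°
d = R·c = 6375 × 0.014462 = 92.2 km

92.2 km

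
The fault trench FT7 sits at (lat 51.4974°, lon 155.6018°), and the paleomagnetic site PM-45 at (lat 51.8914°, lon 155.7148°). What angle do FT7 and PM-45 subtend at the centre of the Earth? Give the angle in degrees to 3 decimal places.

0.400°

Δφ = 0.3940°,  Δλ = 0.1130°
a = sin²(Δφ/2) + cos φ₁ cos φ₂ sin²(Δλ/2) = 0.000012
c = 2·arcsin(√a) = 0.006984 rad = 0.4002°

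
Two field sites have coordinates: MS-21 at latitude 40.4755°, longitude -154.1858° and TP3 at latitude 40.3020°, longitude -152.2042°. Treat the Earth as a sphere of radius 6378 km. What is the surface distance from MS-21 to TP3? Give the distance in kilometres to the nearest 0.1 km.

Δφ = -0.1735°,  Δλ = 1.9816°
a = sin²(Δφ/2) + cos φ₁ cos φ₂ sin²(Δλ/2) = 0.000176
c = 2·arcsin(√a) = 0.026515 rad = 1.5192°
d = R·c = 6378 × 0.026515 = 169.1 km

169.1 km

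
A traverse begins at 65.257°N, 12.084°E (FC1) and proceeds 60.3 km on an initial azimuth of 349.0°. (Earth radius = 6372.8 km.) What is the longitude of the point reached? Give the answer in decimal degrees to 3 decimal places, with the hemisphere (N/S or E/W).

δ = d/R = 60.3/6372.8 = 0.009462 rad
φ₂ = arcsin(sin φ₁ cos δ + cos φ₁ sin δ cos θ)
   = arcsin(0.90819·0.99996 + 0.41855·0.00946·0.98163) = 65.78897°
λ₂ = λ₁ + atan2(sin θ sin δ cos φ₁, cos δ − sin φ₁ sin φ₂) = 11.83176°

11.832°E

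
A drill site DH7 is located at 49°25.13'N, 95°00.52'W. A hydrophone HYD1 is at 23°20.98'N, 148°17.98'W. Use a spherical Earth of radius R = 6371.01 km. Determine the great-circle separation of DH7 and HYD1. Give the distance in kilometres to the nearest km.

DH7: φ = +49.41883°, λ = -95.00867°
HYD1: φ = +23.34967°, λ = -148.29967°
Δφ = -26.0692°,  Δλ = -53.2910°
a = sin²(Δφ/2) + cos φ₁ cos φ₂ sin²(Δλ/2) = 0.170989
c = 2·arcsin(√a) = 0.852608 rad = 48.8508°
d = R·c = 6371.01 × 0.852608 = 5432.0 km

5432 km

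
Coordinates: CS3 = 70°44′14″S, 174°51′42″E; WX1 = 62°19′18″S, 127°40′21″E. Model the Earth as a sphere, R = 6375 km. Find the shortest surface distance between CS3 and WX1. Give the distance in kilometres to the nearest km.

2217 km

CS3: φ = -70.73722°, λ = +174.86167°
WX1: φ = -62.32167°, λ = +127.67250°
Δφ = 8.4156°,  Δλ = -47.1892°
a = sin²(Δφ/2) + cos φ₁ cos φ₂ sin²(Δλ/2) = 0.029934
c = 2·arcsin(√a) = 0.347782 rad = 19.9264°
d = R·c = 6375 × 0.347782 = 2217.1 km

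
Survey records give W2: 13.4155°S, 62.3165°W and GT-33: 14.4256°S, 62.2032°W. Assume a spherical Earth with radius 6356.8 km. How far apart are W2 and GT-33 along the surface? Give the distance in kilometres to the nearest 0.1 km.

112.7 km

Δφ = -1.0101°,  Δλ = 0.1133°
a = sin²(Δφ/2) + cos φ₁ cos φ₂ sin²(Δλ/2) = 0.000079
c = 2·arcsin(√a) = 0.017734 rad = 1.0161°
d = R·c = 6356.8 × 0.017734 = 112.7 km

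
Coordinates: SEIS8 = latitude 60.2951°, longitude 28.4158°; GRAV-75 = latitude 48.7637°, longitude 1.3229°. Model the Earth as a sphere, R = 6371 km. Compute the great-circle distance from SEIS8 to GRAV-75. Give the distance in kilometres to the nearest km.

2143 km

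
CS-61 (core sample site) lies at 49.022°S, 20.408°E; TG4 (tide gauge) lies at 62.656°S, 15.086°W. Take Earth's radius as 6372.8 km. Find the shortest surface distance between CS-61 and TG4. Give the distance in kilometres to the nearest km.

2633 km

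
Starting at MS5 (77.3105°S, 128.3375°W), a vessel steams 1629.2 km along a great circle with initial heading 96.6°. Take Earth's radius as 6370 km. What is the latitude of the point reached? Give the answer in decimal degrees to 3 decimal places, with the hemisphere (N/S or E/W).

δ = d/R = 1629.2/6370 = 0.255761 rad
φ₂ = arcsin(sin φ₁ cos δ + cos φ₁ sin δ cos θ)
   = arcsin(-0.97557·0.96747 + 0.21967·0.25298·-0.11494) = -71.84693°
λ₂ = λ₁ + atan2(sin θ sin δ cos φ₁, cos δ − sin φ₁ sin φ₂) = -74.57121°

71.847°S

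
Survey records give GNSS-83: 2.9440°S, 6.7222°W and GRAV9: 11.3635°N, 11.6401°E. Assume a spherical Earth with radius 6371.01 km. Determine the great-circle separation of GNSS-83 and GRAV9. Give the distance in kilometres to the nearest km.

Δφ = 14.3075°,  Δλ = 18.3623°
a = sin²(Δφ/2) + cos φ₁ cos φ₂ sin²(Δλ/2) = 0.040435
c = 2·arcsin(√a) = 0.404928 rad = 23.2006°
d = R·c = 6371.01 × 0.404928 = 2579.8 km

2580 km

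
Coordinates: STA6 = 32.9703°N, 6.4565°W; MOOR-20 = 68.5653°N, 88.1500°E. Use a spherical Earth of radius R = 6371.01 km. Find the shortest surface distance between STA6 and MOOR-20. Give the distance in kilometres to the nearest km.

6804 km

Δφ = 35.5950°,  Δλ = 94.6065°
a = sin²(Δφ/2) + cos φ₁ cos φ₂ sin²(Δλ/2) = 0.259029
c = 2·arcsin(√a) = 1.067927 rad = 61.1877°
d = R·c = 6371.01 × 1.067927 = 6803.8 km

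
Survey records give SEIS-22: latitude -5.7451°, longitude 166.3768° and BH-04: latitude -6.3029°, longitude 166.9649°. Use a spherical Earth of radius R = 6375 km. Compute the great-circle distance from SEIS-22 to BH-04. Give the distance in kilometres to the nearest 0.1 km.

Δφ = -0.5578°,  Δλ = 0.5881°
a = sin²(Δφ/2) + cos φ₁ cos φ₂ sin²(Δλ/2) = 0.000050
c = 2·arcsin(√a) = 0.014106 rad = 0.8082°
d = R·c = 6375 × 0.014106 = 89.9 km

89.9 km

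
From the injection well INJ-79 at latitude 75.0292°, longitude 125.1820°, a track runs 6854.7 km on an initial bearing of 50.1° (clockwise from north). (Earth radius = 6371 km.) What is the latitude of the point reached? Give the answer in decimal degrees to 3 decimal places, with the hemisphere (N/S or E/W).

δ = d/R = 6854.7/6371 = 1.075922 rad
φ₂ = arcsin(sin φ₁ cos δ + cos φ₁ sin δ cos θ)
   = arcsin(0.96606·0.47492 + 0.25833·0.88003·0.64145) = 37.20185°
λ₂ = λ₁ + atan2(sin θ sin δ cos φ₁, cos δ − sin φ₁ sin φ₂) = -112.77026°

37.202°N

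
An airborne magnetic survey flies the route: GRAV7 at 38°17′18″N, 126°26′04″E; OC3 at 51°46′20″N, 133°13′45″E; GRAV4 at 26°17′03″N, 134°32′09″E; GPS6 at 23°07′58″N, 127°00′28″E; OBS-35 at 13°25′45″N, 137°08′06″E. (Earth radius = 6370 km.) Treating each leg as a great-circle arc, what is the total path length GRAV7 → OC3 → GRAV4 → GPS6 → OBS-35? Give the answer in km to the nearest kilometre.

GRAV7: φ = +38.28833°, λ = +126.43444°
OC3: φ = +51.77222°, λ = +133.22917°
GRAV4: φ = +26.28417°, λ = +134.53583°
GPS6: φ = +23.13278°, λ = +127.00778°
OBS-35: φ = +13.42917°, λ = +137.13500°
GRAV7→OC3: c = 0.249548 rad, d = 1589.62 km
OC3→GRAV4: c = 0.445186 rad, d = 2835.83 km
GRAV4→GPS6: c = 0.131387 rad, d = 836.94 km
GPS6→OBS-35: c = 0.238231 rad, d = 1517.53 km
Total = 1589.62 + 2835.83 + 836.94 + 1517.53 = 6779.92 km

6780 km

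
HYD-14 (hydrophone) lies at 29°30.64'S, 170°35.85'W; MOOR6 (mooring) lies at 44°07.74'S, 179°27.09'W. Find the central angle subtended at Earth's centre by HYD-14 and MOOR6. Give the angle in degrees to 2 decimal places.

16.22°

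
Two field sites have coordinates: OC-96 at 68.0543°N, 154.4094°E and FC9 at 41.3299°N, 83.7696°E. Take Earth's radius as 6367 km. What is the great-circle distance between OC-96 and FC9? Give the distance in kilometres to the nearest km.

5014 km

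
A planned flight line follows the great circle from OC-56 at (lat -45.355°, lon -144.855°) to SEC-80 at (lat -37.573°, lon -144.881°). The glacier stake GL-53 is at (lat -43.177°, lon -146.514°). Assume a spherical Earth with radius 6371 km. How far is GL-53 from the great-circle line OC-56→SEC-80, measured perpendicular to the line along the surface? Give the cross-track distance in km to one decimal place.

133.9 km

δ₁₃ = central angle OC-56→GL-53 = 0.043298 rad  (haversine)
θ₁₃ = bearing OC-56→GL-53 = 330.807°,  θ₁₂ = bearing OC-56→SEC-80 = 359.848°
dₓₜ = R·arcsin(sin δ₁₃ · sin(θ₁₃ − θ₁₂)) = 6371·arcsin(0.04328·sin(-29.041°)) = -133.876 km
|dₓₜ| = 133.876 km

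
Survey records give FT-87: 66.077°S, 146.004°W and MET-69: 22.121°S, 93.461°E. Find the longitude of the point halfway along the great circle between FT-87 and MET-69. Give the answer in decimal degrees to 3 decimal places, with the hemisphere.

Bx = cos φ₂ cos Δλ = -0.470666,  By = cos φ₂ sin Δλ = -0.797918
φₘ = atan2(sin φ₁ + sin φ₂, √((cos φ₁ + Bx)² + By²)) = -58.18930°
λₘ = λ₁ + atan2(By, cos φ₁ + Bx) = 119.32760°

119.328°E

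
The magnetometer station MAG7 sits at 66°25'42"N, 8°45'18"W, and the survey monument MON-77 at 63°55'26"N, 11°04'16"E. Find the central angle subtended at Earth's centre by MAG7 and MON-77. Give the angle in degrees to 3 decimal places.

MAG7: φ = +66.42833°, λ = -8.75500°
MON-77: φ = +63.92389°, λ = +11.07111°
Δφ = -2.5044°,  Δλ = 19.8261°
a = sin²(Δφ/2) + cos φ₁ cos φ₂ sin²(Δλ/2) = 0.005687
c = 2·arcsin(√a) = 0.150970 rad = 8.6499°

8.650°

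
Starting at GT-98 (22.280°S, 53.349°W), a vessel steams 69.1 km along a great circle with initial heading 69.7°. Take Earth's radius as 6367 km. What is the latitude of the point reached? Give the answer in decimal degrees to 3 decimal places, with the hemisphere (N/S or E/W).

δ = d/R = 69.1/6367 = 0.010853 rad
φ₂ = arcsin(sin φ₁ cos δ + cos φ₁ sin δ cos θ)
   = arcsin(-0.37913·0.99994 + 0.92534·0.01085·0.34694) = -22.06306°
λ₂ = λ₁ + atan2(sin θ sin δ cos φ₁, cos δ − sin φ₁ sin φ₂) = -52.71972°

22.063°S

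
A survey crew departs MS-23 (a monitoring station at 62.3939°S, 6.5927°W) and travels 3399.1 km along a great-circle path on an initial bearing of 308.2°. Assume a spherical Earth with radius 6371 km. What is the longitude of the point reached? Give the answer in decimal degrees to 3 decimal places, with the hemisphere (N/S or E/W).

37.123°W

δ = d/R = 3399.1/6371 = 0.533527 rad
φ₂ = arcsin(sin φ₁ cos δ + cos φ₁ sin δ cos θ)
   = arcsin(-0.88615·0.86102 + 0.46339·0.50857·0.61841) = -38.11606°
λ₂ = λ₁ + atan2(sin θ sin δ cos φ₁, cos δ − sin φ₁ sin φ₂) = -37.12261°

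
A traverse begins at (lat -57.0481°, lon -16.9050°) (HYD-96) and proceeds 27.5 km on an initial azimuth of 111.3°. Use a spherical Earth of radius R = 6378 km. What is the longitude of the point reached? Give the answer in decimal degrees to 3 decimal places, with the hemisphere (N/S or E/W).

δ = d/R = 27.5/6378 = 0.004312 rad
φ₂ = arcsin(sin φ₁ cos δ + cos φ₁ sin δ cos θ)
   = arcsin(-0.83913·0.99999 + 0.54393·0.00431·-0.36325) = -57.13712°
λ₂ = λ₁ + atan2(sin θ sin δ cos φ₁, cos δ − sin φ₁ sin φ₂) = -16.48083°

16.481°W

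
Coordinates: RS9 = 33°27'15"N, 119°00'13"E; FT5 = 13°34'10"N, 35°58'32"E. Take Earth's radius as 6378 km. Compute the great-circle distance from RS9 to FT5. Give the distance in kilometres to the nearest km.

RS9: φ = +33.45417°, λ = +119.00361°
FT5: φ = +13.56944°, λ = +35.97556°
Δφ = -19.8847°,  Δλ = -83.0281°
a = sin²(Δφ/2) + cos φ₁ cos φ₂ sin²(Δλ/2) = 0.386106
c = 2·arcsin(√a) = 1.340992 rad = 76.8332°
d = R·c = 6378 × 1.340992 = 8552.8 km

8553 km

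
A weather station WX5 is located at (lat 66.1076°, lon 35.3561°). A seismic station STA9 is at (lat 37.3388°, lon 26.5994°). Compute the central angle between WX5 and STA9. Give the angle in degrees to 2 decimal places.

Δφ = -28.7688°,  Δλ = -8.7567°
a = sin²(Δφ/2) + cos φ₁ cos φ₂ sin²(Δλ/2) = 0.063592
c = 2·arcsin(√a) = 0.509855 rad = 29.2125°

29.21°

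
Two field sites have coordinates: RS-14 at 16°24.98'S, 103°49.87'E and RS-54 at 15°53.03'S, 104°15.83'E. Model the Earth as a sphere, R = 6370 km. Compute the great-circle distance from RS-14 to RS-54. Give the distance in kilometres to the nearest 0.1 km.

75.1 km

RS-14: φ = -16.41633°, λ = +103.83117°
RS-54: φ = -15.88383°, λ = +104.26383°
Δφ = 0.5325°,  Δλ = 0.4327°
a = sin²(Δφ/2) + cos φ₁ cos φ₂ sin²(Δλ/2) = 0.000035
c = 2·arcsin(√a) = 0.011789 rad = 0.6755°
d = R·c = 6370 × 0.011789 = 75.1 km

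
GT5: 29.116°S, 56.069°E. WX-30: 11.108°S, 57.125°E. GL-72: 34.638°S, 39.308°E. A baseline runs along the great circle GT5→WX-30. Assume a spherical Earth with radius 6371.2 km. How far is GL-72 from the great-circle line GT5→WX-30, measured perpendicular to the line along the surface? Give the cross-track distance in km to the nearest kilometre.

1480 km

δ₁₃ = central angle GT5→GL-72 = 0.266030 rad  (haversine)
θ₁₃ = bearing GT5→GL-72 = 244.487°,  θ₁₂ = bearing GT5→WX-30 = 3.349°
dₓₜ = R·arcsin(sin δ₁₃ · sin(θ₁₃ − θ₁₂)) = 6371.2·arcsin(0.26290·sin(241.138°)) = -1480.237 km
|dₓₜ| = 1480.237 km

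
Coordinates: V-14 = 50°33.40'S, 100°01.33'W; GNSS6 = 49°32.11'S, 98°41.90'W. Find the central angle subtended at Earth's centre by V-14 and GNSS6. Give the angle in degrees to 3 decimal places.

V-14: φ = -50.55667°, λ = -100.02217°
GNSS6: φ = -49.53517°, λ = -98.69833°
Δφ = 1.0215°,  Δλ = 1.3238°
a = sin²(Δφ/2) + cos φ₁ cos φ₂ sin²(Δλ/2) = 0.000134
c = 2·arcsin(√a) = 0.023194 rad = 1.3289°

1.329°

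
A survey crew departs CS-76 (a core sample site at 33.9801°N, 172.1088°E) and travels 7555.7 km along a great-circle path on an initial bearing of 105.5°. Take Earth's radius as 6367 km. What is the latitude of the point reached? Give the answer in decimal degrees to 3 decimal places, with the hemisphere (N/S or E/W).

0.228°N

δ = d/R = 7555.7/6367 = 1.186697 rad
φ₂ = arcsin(sin φ₁ cos δ + cos φ₁ sin δ cos θ)
   = arcsin(0.55890·0.37472 + 0.82923·0.92714·-0.26724) = 0.22801°
λ₂ = λ₁ + atan2(sin θ sin δ cos φ₁, cos δ − sin φ₁ sin φ₂) = -124.58451°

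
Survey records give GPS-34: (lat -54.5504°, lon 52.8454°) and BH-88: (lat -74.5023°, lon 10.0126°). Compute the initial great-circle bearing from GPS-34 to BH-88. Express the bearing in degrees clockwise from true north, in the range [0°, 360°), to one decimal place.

204.5°

Δλ = -42.8328°
y = sin Δλ · cos φ₂ = -0.181659
x = cos φ₁ sin φ₂ − sin φ₁ cos φ₂ cos Δλ = -0.399274
θ = atan2(y, x) = -155.5358° → 204.4642° (mod 360°)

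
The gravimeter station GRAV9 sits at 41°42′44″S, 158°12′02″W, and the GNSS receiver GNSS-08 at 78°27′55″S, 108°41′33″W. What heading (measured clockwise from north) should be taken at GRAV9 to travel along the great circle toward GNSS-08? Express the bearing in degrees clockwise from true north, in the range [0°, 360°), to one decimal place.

GRAV9: φ = -41.71222°, λ = -158.20056°
GNSS-08: φ = -78.46528°, λ = -108.69250°
Δλ = 49.5081°
y = sin Δλ · cos φ₂ = 0.152070
x = cos φ₁ sin φ₂ − sin φ₁ cos φ₂ cos Δλ = -0.645023
θ = atan2(y, x) = 166.7342° → 166.7342° (mod 360°)

166.7°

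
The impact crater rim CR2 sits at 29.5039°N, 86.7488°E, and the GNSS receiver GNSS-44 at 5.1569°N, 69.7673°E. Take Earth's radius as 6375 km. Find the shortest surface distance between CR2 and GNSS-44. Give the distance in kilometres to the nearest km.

3244 km

Δφ = -24.3470°,  Δλ = -16.9815°
a = sin²(Δφ/2) + cos φ₁ cos φ₂ sin²(Δλ/2) = 0.063364
c = 2·arcsin(√a) = 0.508918 rad = 29.1589°
d = R·c = 6375 × 0.508918 = 3244.4 km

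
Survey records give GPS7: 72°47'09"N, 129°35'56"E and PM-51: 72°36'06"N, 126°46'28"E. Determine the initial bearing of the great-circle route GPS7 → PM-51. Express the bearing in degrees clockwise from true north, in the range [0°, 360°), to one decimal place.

GPS7: φ = +72.78583°, λ = +129.59889°
PM-51: φ = +72.60167°, λ = +126.77444°
Δλ = -2.8244°
y = sin Δλ · cos φ₂ = -0.014734
x = cos φ₁ sin φ₂ − sin φ₁ cos φ₂ cos Δλ = -0.002867
θ = atan2(y, x) = -101.0124° → 258.9876° (mod 360°)

259.0°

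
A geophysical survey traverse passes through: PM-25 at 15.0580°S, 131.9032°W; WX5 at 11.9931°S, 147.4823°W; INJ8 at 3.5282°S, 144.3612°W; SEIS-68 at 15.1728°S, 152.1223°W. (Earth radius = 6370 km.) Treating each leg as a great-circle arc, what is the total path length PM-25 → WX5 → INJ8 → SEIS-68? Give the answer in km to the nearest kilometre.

PM-25→WX5: c = 0.269643 rad, d = 1717.62 km
WX5→INJ8: c = 0.157273 rad, d = 1001.83 km
INJ8→SEIS-68: c = 0.243109 rad, d = 1548.60 km
Total = 1717.62 + 1001.83 + 1548.60 = 4268.06 km

4268 km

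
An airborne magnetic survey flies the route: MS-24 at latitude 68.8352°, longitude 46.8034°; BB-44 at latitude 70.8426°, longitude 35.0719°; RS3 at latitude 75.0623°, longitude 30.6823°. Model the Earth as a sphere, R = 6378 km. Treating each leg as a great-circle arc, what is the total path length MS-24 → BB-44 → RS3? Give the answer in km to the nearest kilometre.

MS-24→BB-44: c = 0.078617 rad, d = 501.42 km
BB-44→RS3: c = 0.076946 rad, d = 490.76 km
Total = 501.42 + 490.76 = 992.18 km

992 km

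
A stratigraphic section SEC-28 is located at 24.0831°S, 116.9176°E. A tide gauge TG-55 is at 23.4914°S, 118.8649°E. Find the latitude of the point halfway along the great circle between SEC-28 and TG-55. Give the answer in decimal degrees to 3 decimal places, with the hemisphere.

23.790°S

Bx = cos φ₂ cos Δλ = 0.916590,  By = cos φ₂ sin Δλ = 0.031164
φₘ = atan2(sin φ₁ + sin φ₂, √((cos φ₁ + Bx)² + By²)) = -23.79030°
λₘ = λ₁ + atan2(By, cos φ₁ + Bx) = 117.89347°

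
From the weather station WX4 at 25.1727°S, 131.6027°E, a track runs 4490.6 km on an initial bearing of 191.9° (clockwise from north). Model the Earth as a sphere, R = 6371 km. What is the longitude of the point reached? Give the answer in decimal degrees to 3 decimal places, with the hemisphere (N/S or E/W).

δ = d/R = 4490.6/6371 = 0.704850 rad
φ₂ = arcsin(sin φ₁ cos δ + cos φ₁ sin δ cos θ)
   = arcsin(-0.42535·0.76171 + 0.90503·0.64792·-0.97851) = -63.86724°
λ₂ = λ₁ + atan2(sin θ sin δ cos φ₁, cos δ − sin φ₁ sin φ₂) = 113.94480°

113.945°E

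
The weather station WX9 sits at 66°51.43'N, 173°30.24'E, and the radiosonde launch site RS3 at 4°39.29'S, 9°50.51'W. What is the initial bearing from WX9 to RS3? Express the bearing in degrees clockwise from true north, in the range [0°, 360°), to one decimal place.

3.8°

WX9: φ = +66.85717°, λ = +173.50400°
RS3: φ = -4.65483°, λ = -9.84183°
Δλ = 176.6542°
y = sin Δλ · cos φ₂ = 0.058170
x = cos φ₁ sin φ₂ − sin φ₁ cos φ₂ cos Δλ = 0.883038
θ = atan2(y, x) = 3.7689° → 3.7689° (mod 360°)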